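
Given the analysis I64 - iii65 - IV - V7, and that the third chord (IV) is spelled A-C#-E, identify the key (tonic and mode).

E major

The chord A is a major triad rooted on A; its label is IV.
Counting down 3 scale steps from A places the tonic on E; a major triad on degree 4 is diatonic only in major.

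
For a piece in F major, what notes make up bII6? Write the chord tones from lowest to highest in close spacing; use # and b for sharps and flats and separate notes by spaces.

bII6 is the Neapolitan sixth — a major triad on the lowered second degree, here in its customary first inversion. In F major that root is Gb.
So the chord is Gb-Bb-Db.
The figured bass 6 indicates first inversion, placing the third (Bb) in the bass: Bb-Db-Gb.

Bb Db Gb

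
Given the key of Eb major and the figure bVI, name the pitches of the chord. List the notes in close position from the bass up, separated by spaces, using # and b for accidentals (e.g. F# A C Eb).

Cb Eb Gb

bVI is a major triad on the lowered sixth degree, borrowed from the parallel minor. In Eb major that root is Cb.
So the chord is Cb-Eb-Gb.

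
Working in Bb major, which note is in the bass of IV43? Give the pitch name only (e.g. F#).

Bb

IV in Bb major has root Eb; the chord is Eb-G-Bb-D.
The figure 43 means second inversion — the fifth is in the bass.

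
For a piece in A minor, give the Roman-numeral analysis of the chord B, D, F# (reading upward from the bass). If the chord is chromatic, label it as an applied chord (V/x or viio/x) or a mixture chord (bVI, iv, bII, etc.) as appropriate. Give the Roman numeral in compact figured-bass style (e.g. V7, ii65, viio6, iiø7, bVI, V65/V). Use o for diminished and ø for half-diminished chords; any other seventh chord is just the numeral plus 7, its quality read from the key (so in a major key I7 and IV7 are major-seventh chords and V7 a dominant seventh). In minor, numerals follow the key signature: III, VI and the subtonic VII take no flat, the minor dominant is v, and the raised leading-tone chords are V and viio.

ii

The pitches B-D-F# form a minor triad rooted on B.
B is the second degree of A minor. This is the minor supertonic, borrowed from the parallel major (the Dorian ii).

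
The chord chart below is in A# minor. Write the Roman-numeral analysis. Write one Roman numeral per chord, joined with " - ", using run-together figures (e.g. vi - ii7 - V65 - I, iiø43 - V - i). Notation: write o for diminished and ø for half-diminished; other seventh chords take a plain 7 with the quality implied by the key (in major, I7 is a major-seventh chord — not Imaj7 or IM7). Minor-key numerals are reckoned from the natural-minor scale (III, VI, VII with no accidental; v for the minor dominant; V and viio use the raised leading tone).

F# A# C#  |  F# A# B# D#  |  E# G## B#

VI - iiø43 - V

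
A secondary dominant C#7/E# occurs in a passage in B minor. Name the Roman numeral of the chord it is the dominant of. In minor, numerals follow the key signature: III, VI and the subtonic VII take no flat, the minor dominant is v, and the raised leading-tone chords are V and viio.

V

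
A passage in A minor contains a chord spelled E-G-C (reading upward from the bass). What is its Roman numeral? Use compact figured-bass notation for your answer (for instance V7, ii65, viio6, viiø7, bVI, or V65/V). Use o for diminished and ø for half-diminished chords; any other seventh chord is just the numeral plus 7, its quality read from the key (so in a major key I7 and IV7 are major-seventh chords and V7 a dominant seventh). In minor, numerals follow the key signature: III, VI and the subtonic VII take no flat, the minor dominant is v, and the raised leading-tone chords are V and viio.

III6

Stacked in thirds the chord is C-E-G: a major triad on C.
In A minor, C is the mediant; the diatonic major triad there is III.
With E in the bass the chord is in first inversion, so the figured bass is 6.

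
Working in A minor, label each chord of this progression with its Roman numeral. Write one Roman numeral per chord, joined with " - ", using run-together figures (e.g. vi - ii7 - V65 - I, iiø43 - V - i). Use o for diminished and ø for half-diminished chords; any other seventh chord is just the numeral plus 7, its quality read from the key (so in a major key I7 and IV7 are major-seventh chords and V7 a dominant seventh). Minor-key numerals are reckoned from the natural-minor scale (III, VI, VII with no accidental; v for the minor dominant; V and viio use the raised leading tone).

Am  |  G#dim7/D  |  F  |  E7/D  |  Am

i - viio43 - VI - V42 - i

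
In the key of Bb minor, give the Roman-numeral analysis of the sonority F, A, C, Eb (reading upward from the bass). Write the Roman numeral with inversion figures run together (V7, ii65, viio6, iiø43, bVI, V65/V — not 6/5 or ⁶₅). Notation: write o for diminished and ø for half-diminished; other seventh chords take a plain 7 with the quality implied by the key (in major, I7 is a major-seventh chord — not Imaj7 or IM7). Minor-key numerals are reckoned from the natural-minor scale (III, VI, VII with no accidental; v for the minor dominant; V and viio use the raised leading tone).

Stacked in thirds the chord is F-A-C-Eb: a dominant seventh chord on F.
F is scale degree 5 in Bb minor, and a dominant seventh chord on that degree is written V7.

V7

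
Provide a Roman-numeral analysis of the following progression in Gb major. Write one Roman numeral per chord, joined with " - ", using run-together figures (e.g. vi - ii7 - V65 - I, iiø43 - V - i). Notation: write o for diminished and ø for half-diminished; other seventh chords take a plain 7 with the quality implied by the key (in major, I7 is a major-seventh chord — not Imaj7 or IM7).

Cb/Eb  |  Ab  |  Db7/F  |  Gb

IV6 - V/V - V65 - I

Cb/Eb: root Cb is the subdominant; major triad there is IV6.
Ab: a major triad on Ab, the applied dominant of V → V/V.
Db7/F has root Db, degree 5 in Gb major, so V65.
Gb has root Gb, degree 1 in Gb major, so I.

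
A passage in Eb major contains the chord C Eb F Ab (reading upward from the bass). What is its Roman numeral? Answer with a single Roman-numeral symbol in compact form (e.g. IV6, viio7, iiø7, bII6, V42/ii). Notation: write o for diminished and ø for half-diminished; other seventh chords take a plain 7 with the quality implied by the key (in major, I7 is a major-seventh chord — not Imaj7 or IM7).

ii43

The pitches F-Ab-C-Eb form a minor seventh chord rooted on F.
F is scale degree 2 in Eb major, and a minor seventh chord on that degree is written ii7.
With C in the bass the chord is in second inversion, so the figured bass is 43.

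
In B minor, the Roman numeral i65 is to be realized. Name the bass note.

i in B minor has root B; the chord is B-D-F#-A.
The figure 65 means first inversion — the third is in the bass.

D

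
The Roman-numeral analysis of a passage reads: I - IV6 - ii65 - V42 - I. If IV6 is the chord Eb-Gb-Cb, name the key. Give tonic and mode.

The anchor chord is a major triad on Cb, labeled IV6.
If Cb is scale degree 4 and the mode makes that degree carry a major triad, the tonic is Gb and the mode is major.

Gb major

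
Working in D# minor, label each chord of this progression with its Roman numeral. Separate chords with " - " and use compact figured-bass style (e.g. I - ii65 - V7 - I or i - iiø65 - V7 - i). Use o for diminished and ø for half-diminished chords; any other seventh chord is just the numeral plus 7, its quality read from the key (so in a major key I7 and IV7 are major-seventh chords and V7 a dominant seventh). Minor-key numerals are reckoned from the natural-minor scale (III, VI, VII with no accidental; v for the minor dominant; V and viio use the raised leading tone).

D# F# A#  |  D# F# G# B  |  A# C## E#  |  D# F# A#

i - iv43 - V - i

D#-F#-A#: minor triad on D# = scale degree 1 → i.
D#-F#-G#-B has root G#, degree 4 in D# minor, so iv43.
A#-C##-E# has root A#, degree 5 in D# minor, so V.
D#-F#-A#: minor triad on D# = scale degree 1 → i.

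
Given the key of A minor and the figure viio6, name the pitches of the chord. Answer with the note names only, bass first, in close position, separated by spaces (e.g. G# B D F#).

B D G#

In A minor, the leading-tone chord is built on the raised seventh degree, G#.
Stacking thirds from G# gives G#-B-D.
With the 6 figure the chord is in first inversion; from the bass B upward in close position it reads B-D-G#.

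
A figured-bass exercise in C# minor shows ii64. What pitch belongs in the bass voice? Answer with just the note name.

ii in C# minor has root D#; the chord is D#-F#-A#.
The figure 64 means second inversion — the fifth is in the bass.

A#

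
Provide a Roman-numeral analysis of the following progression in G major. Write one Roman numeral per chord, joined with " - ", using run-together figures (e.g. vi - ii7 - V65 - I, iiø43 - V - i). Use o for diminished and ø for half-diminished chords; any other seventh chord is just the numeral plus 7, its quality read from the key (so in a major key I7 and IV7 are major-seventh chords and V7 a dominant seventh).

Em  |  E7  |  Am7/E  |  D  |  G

Em has root E, degree 6 in G major, so vi.
E7 is the secondary dominant of ii (dominant seventh chord on E): V7/ii.
Am7/E: root A is the supertonic; minor seventh chord there is ii43.
D: major triad on D = scale degree 5 → V.
G has root G, degree 1 in G major, so I.

vi - V7/ii - ii43 - V - I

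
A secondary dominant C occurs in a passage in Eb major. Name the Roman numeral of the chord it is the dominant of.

The chord is a major triad on C.
A dominant resolves down a perfect fifth: C → F. In Eb major, F is scale degree 2, i.e. ii.

ii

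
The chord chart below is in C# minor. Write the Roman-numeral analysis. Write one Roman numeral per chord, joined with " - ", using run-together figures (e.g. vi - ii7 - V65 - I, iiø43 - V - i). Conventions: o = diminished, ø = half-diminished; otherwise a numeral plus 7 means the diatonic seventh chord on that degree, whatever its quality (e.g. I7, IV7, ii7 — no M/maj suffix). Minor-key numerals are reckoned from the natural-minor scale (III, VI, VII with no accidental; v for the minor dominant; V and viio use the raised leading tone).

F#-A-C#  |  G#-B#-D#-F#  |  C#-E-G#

iv - V7 - i

F#-A-C# has root F#, degree 4 in C# minor, so iv.
G#-B#-D#-F#: dominant seventh chord on G# = scale degree 5 → V7.
C#-E-G#: minor triad on C# = scale degree 1 → i.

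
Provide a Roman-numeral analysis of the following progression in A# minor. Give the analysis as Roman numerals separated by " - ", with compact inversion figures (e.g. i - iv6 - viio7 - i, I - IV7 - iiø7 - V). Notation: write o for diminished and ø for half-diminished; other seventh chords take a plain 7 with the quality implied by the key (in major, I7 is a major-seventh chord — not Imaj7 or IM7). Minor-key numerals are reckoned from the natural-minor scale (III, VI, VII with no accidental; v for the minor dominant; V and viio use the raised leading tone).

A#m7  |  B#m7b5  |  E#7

A#m7 has root A#, degree 1 in A# minor, so i7.
B#m7b5: half-diminished seventh chord on B# = scale degree 2 → iiø7.
E#7: root E# is the dominant; dominant seventh chord there is V7.

i7 - iiø7 - V7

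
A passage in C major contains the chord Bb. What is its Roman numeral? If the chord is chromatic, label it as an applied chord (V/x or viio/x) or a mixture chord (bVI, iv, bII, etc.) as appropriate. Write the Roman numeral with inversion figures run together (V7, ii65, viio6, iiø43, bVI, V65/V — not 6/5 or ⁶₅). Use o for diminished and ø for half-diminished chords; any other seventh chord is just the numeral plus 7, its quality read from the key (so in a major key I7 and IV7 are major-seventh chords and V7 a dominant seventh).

Stacked in thirds the chord is Bb-D-F: a major triad on Bb.
Bb is the lowered seventh degree of C major (diatonic 7 would be B). This is a major triad on the lowered seventh degree (the subtonic), borrowed from the parallel minor.

bVII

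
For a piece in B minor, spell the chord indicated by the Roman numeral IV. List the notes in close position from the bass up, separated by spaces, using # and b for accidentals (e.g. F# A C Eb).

E G# B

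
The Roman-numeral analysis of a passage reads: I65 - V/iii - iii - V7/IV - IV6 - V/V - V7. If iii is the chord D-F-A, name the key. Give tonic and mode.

The anchor chord is a minor triad on D, labeled iii.
Counting down 2 scale steps from D places the tonic on Bb; a minor triad on degree 3 is diatonic only in major.

Bb major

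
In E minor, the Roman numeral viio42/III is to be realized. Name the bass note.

The applied chord viio42/III is rooted on F#: F#-A-C-Eb.
The figure 42 means third inversion — the seventh is in the bass.

Eb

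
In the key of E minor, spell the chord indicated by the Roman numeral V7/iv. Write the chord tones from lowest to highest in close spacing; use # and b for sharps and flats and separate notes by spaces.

E G# B D

The slash means an applied dominant: we want the dominant of iv. In E minor, iv is A minor, and its dominant is built on E.
Building a dominant seventh chord on E gives E-G#-B-D.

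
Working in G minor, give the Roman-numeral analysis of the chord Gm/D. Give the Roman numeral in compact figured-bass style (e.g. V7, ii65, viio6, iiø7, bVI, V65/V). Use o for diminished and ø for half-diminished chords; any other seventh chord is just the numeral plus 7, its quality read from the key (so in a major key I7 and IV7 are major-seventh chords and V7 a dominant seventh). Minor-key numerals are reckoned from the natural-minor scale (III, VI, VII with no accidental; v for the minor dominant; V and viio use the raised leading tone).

Stacked in thirds the chord is G-Bb-D: a minor triad on G.
G is scale degree 1 in G minor, and a minor triad on that degree is written i.
With D in the bass the chord is in second inversion, so the figured bass is 64.

i64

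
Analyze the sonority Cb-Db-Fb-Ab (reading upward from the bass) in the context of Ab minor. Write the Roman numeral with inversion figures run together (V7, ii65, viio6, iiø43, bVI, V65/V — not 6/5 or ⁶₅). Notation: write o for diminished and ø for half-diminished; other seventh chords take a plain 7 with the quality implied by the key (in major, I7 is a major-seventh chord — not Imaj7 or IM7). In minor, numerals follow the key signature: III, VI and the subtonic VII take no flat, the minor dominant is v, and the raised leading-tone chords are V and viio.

The pitches Db-Fb-Ab-Cb form a minor seventh chord rooted on Db.
Db is scale degree 4 in Ab minor, and a minor seventh chord on that degree is written iv7.
With Cb in the bass the chord is in third inversion, so the figured bass is 42.

iv42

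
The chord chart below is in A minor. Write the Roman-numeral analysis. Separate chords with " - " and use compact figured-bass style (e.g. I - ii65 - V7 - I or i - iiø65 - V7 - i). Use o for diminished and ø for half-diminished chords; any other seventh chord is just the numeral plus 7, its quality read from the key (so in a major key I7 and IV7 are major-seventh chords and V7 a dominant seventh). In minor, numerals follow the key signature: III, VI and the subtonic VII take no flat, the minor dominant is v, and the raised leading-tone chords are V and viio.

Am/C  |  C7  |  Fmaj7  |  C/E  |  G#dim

Am/C has root A, degree 1 in A minor, so i6.
C7: a dominant seventh chord on C, the applied dominant of VI → V7/VI.
Fmaj7 has root F, degree 6 in A minor, so VI7.
C/E has root C, degree 3 in A minor, so III6.
G#dim: diminished triad on G# = scale degree 7 → viio.

i6 - V7/VI - VI7 - III6 - viio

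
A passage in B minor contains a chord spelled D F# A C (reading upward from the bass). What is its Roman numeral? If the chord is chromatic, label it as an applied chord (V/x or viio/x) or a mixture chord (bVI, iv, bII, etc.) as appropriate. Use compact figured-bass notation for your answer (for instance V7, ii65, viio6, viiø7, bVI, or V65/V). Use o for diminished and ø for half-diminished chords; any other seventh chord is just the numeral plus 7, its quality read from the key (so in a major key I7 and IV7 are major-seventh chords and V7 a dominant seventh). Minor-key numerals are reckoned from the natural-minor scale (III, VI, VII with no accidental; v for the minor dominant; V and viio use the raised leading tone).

V7/VI

The pitches D-F#-A-C form a dominant seventh chord rooted on D.
D is not a diatonic chord root with this quality in B minor, but it lies a perfect fifth above G (VI), so the chord functions as an applied dominant of VI.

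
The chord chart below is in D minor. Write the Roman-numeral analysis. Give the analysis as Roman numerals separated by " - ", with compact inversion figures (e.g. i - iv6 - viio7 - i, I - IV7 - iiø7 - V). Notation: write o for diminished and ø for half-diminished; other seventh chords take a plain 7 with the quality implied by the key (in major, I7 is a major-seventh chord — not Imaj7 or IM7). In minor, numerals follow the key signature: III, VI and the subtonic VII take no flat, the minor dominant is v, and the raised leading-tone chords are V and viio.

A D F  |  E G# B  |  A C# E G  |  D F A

i64 - V/V - V7 - i

A-D-F: root D is the tonic; minor triad there is i64.
E-G#-B is the secondary dominant of V (major triad on E): V/V.
A-C#-E-G: dominant seventh chord on A = scale degree 5 → V7.
D-F-A: minor triad on D = scale degree 1 → i.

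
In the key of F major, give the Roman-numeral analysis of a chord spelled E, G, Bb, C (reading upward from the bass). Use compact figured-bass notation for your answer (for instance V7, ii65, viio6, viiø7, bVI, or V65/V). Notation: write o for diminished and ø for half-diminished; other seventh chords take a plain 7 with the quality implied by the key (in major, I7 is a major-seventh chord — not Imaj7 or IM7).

Stacked in thirds the chord is C-E-G-Bb: a dominant seventh chord on C.
C is scale degree 5 in F major, and a dominant seventh chord on that degree is written V7.
With E in the bass the chord is in first inversion, so the figured bass is 65.

V65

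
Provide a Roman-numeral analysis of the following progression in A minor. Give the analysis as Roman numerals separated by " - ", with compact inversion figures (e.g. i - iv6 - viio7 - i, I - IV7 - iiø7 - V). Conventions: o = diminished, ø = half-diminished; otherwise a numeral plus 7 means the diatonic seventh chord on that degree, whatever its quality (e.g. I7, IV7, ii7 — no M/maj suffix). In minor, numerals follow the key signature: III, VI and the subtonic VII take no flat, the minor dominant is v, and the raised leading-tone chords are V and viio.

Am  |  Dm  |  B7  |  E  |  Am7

Am: root A is the tonic; minor triad there is i.
Dm: root D is the subdominant; minor triad there is iv.
B7 is the secondary dominant of V (dominant seventh chord on B): V7/V.
E: major triad on E = scale degree 5 → V.
Am7 has root A, degree 1 in A minor, so i7.

i - iv - V7/V - V - i7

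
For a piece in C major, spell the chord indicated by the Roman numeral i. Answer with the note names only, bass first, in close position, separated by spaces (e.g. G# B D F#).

C Eb G

Scale degree 1 in C major is C; here the chord built on it is altered to a minor triad. i is the minor tonic, borrowed from the parallel minor.
So the chord is C-Eb-G, a minor triad.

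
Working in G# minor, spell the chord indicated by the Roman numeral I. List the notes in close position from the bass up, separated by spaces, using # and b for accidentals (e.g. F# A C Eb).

I is the major tonic (Picardy third), borrowed from the parallel major. In G# minor that root is G#.
So the chord is G#-B#-D#, a major triad.

G# B# D#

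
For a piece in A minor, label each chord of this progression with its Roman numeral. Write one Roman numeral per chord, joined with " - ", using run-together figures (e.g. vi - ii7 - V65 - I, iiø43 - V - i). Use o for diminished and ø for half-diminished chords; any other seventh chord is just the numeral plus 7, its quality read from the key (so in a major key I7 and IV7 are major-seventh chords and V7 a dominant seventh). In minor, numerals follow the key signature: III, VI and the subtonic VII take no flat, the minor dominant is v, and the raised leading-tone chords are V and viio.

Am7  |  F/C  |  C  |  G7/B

Am7 has root A, degree 1 in A minor, so i7.
F/C: major triad on F = scale degree 6 → VI64.
C: root C is the mediant; major triad there is III.
G7/B: root G is the subtonic; dominant seventh chord there is VII65.

i7 - VI64 - III - VII65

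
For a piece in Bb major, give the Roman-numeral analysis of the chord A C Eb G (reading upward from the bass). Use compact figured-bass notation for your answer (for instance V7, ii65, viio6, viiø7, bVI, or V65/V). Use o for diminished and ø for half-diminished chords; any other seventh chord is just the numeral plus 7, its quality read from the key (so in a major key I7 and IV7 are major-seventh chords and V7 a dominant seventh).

viiø7

Stacked in thirds the chord is A-C-Eb-G: a half-diminished seventh chord on A.
In Bb major, A is the leading tone; the diatonic half-diminished seventh chord there is viiø7.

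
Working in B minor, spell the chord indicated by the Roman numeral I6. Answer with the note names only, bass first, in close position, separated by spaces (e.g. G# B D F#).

Scale degree 1 in B minor is B; here the chord built on it is altered to a major triad. I6 is the major tonic (Picardy third), borrowed from the parallel major.
So the chord is B-D#-F#, a major triad.
With the 6 figure the chord is in first inversion; from the bass D# upward in close position it reads D#-F#-B.

D# F# B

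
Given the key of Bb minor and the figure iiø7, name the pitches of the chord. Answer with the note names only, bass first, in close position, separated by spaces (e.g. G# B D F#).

C Eb Gb Bb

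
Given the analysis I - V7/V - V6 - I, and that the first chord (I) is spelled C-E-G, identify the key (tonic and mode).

C major

The anchor chord is a major triad on C, labeled I.
If C is scale degree 1 and the mode makes that degree carry a major triad, the tonic is C and the mode is major.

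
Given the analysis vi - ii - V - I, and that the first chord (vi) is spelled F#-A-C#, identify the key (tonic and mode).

A major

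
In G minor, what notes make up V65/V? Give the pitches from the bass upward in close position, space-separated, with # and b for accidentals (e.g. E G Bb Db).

The slash means an applied dominant: we want the dominant of V. In G minor, V is D major, and its dominant is built on A.
Building a dominant seventh chord on A gives A-C#-E-G.
The figured bass 65 indicates first inversion, placing the third (C#) in the bass: C#-E-G-A.

C# E G A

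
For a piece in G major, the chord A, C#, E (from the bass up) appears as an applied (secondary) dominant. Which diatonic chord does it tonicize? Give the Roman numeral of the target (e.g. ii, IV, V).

V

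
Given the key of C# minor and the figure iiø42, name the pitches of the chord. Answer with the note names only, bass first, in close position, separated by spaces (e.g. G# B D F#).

C# D# F# A

In C# minor, the supertonic is D#, and the diatonic chord built there is a half-diminished seventh chord.
Stacking thirds from D# gives D#-F#-A-C#.
With the 42 figure the chord is in third inversion; from the bass C# upward in close position it reads C#-D#-F#-A.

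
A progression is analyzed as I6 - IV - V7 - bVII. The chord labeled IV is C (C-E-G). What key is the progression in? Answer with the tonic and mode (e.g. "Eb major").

G major

IV is given as C-E-G — a major triad with root C.
Counting down 3 scale steps from C places the tonic on G; a major triad on degree 4 is diatonic only in major.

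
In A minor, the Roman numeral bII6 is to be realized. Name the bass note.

bII in A minor has root Bb; the chord is Bb-D-F.
The figure 6 means first inversion — the third is in the bass.

D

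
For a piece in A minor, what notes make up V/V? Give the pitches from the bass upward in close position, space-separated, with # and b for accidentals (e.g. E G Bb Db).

V/V is a secondary dominant — the dominant triad of V. V in A minor is E, so the applied chord's root is B, a perfect fifth above.
Building a major triad on B gives B-D#-F#.

B D# F#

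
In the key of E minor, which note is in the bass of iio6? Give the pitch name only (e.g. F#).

A

iio in E minor has root F#; the chord is F#-A-C.
The figure 6 means first inversion — the third is in the bass.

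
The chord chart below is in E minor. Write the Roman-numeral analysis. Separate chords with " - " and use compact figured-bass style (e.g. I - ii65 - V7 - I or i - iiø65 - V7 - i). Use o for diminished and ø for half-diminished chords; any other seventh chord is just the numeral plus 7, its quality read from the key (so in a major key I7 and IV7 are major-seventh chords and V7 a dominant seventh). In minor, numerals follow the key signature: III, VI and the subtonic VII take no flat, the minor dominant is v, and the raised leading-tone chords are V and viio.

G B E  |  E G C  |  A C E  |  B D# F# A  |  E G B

i6 - VI6 - iv - V7 - i

G-B-E has root E, degree 1 in E minor, so i6.
E-G-C has root C, degree 6 in E minor, so VI6.
A-C-E has root A, degree 4 in E minor, so iv.
B-D#-F#-A: root B is the dominant; dominant seventh chord there is V7.
E-G-B has root E, degree 1 in E minor, so i.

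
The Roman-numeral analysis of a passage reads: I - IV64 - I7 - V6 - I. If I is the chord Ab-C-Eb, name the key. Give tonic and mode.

The anchor chord is a major triad on Ab, labeled I.
If Ab is scale degree 1 and the mode makes that degree carry a major triad, the tonic is Ab and the mode is major.

Ab major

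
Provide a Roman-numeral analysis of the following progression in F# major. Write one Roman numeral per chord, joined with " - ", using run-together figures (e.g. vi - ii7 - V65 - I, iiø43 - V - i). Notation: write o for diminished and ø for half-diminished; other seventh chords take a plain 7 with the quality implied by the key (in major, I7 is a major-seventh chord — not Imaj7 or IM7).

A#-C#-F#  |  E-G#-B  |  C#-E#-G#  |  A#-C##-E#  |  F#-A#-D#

I6 - bVII - V - V/vi - vi6

A#-C#-F#: major triad on F# = scale degree 1 → I6.
E-G#-B: E with this quality isn't in the key; it's bVII, borrowed from the parallel minor.
C#-E#-G# has root C#, degree 5 in F# major, so V.
A#-C##-E#: a major triad on A#, the applied dominant of vi → V/vi.
F#-A#-D# has root D#, degree 6 in F# major, so vi6.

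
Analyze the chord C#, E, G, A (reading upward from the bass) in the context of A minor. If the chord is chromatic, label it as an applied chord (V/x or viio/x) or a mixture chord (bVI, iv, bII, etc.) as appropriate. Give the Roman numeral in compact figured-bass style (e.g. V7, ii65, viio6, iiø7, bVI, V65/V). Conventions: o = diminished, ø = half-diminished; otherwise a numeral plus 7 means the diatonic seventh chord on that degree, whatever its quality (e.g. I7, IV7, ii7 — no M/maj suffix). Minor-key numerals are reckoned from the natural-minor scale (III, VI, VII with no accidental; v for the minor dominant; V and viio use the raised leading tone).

V65/iv

Stacked in thirds the chord is A-C#-E-G: a dominant seventh chord on A.
A is not a diatonic chord root with this quality in A minor, but it lies a perfect fifth above D (iv), so the chord functions as an applied dominant of iv.
With C# in the bass the chord is in first inversion, so the figured bass is 65.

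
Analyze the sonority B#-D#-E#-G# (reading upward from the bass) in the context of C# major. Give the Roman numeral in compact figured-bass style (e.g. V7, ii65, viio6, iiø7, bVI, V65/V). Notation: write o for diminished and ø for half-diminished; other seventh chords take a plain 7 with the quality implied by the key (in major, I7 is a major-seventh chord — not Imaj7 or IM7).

iii43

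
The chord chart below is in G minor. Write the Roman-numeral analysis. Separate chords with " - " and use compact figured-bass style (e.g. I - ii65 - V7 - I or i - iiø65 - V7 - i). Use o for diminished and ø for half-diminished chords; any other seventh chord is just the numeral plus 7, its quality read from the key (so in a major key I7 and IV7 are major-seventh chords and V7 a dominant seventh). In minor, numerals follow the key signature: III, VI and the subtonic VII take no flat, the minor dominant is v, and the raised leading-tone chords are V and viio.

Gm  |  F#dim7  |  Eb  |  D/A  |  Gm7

i - viio7 - VI - V64 - i7

Gm: minor triad on G = scale degree 1 → i.
F#dim7: root F# is the leading tone; fully diminished seventh chord there is viio7.
Eb has root Eb, degree 6 in G minor, so VI.
D/A has root D, degree 5 in G minor, so V64.
Gm7: minor seventh chord on G = scale degree 1 → i7.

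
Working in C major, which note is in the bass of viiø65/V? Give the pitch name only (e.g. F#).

A

The applied chord viiø65/V is rooted on F#: F#-A-C-E.
The figure 65 means first inversion — the third is in the bass.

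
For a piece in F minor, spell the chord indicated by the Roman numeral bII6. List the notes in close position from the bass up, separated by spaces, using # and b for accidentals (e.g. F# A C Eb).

bII6 is the Neapolitan sixth — a major triad on the lowered second degree, here in its customary first inversion. In F minor that root is Gb.
So the chord is Gb-Bb-Db, a major triad.
The figured bass 6 indicates first inversion, placing the third (Bb) in the bass: Bb-Db-Gb.

Bb Db Gb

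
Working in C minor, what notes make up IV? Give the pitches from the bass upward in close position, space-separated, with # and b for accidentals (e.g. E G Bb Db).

F A C

Scale degree 4 in C minor is F; here the chord built on it is altered to a major triad. IV is the major subdominant, borrowed from the parallel major.
So the chord is F-A-C, a major triad.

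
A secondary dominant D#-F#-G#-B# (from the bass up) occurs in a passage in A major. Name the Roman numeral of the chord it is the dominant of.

The chord is a dominant seventh chord on G#.
A dominant resolves down a perfect fifth: G# → C#. In A major, C# is scale degree 3, i.e. iii.

iii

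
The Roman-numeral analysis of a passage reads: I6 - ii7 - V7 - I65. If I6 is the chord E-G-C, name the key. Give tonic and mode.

The anchor chord is a major triad on C, labeled I6.
If C is scale degree 1 and the mode makes that degree carry a major triad, the tonic is C and the mode is major.

C major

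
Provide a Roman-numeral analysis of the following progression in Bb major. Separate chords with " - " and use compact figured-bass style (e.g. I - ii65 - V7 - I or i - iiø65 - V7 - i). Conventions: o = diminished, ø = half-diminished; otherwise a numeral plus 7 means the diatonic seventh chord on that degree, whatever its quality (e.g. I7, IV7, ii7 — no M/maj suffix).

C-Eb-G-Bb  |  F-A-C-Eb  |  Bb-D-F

ii7 - V7 - I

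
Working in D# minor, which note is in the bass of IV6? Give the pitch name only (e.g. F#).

B#

IV in D# minor has root G#; the chord is G#-B#-D#.
The figure 6 means first inversion — the third is in the bass.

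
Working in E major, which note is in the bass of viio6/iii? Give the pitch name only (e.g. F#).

A#

The applied chord viio6/iii is rooted on F##: F##-A#-C#.
The figure 6 means first inversion — the third is in the bass.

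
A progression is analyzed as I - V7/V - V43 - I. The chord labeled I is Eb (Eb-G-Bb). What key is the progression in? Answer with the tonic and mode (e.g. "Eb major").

I is given as Eb-G-Bb — a major triad with root Eb.
If Eb is scale degree 1 and the mode makes that degree carry a major triad, the tonic is Eb and the mode is major.

Eb major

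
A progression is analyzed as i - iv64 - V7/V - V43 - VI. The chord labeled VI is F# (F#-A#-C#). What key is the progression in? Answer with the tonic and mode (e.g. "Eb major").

A# minor

The chord F# is a major triad rooted on F#; its label is VI.
VI on F# implies F# is the submediant; that puts the tonic at A#, and the uppercase numeral fits minor mode.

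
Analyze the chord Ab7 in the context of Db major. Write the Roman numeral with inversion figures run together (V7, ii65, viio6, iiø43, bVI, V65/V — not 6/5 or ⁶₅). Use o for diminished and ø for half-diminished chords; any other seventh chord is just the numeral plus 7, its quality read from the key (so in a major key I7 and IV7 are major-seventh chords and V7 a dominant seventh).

V7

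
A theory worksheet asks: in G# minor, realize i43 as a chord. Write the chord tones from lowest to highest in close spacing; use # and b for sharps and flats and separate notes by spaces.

D# F# G# B

In G# minor, the first degree is G#, and the diatonic chord built there is a minor seventh chord.
Stacking thirds from G# gives G#-B-D#-F#.
With the 43 figure the chord is in second inversion; from the bass D# upward in close position it reads D#-F#-G#-B.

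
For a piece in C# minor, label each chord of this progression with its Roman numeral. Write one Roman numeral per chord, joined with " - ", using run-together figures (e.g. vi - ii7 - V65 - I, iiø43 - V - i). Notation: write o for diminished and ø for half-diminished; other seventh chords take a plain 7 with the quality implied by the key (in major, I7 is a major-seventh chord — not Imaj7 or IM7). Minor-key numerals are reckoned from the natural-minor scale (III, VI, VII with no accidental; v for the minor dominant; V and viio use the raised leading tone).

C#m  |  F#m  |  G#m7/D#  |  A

i - iv - v43 - VI

C#m has root C#, degree 1 in C# minor, so i.
F#m has root F#, degree 4 in C# minor, so iv.
G#m7/D#: root G# is the dominant; minor seventh chord there is v43.
A has root A, degree 6 in C# minor, so VI.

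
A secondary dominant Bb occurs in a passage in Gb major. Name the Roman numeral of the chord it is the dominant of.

vi

The chord is a major triad on Bb.
A dominant resolves down a perfect fifth: Bb → Eb. In Gb major, Eb is scale degree 6, i.e. vi.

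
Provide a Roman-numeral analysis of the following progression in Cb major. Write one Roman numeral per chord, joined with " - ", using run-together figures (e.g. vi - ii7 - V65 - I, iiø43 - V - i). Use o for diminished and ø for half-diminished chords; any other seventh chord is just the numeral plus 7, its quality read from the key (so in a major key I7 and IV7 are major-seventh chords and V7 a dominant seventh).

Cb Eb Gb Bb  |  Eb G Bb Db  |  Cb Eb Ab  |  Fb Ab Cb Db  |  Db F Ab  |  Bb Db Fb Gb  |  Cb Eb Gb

I7 - V7/vi - vi6 - ii65 - V/V - V65 - I

Cb-Eb-Gb-Bb has root Cb, degree 1 in Cb major, so I7.
Eb-G-Bb-Db: a dominant seventh chord on Eb, the applied dominant of vi → V7/vi.
Cb-Eb-Ab: minor triad on Ab = scale degree 6 → vi6.
Fb-Ab-Cb-Db: root Db is the supertonic; minor seventh chord there is ii65.
Db-F-Ab is the secondary dominant of V (major triad on Db): V/V.
Bb-Db-Fb-Gb has root Gb, degree 5 in Cb major, so V65.
Cb-Eb-Gb: root Cb is the tonic; major triad there is I.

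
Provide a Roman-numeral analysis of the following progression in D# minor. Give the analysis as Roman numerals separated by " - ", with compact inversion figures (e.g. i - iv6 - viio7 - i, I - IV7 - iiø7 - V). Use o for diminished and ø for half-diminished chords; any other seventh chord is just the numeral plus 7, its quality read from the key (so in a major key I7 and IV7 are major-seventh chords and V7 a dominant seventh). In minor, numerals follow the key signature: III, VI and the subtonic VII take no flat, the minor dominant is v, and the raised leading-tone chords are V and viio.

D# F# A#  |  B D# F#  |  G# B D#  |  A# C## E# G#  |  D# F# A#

i - VI - iv - V7 - i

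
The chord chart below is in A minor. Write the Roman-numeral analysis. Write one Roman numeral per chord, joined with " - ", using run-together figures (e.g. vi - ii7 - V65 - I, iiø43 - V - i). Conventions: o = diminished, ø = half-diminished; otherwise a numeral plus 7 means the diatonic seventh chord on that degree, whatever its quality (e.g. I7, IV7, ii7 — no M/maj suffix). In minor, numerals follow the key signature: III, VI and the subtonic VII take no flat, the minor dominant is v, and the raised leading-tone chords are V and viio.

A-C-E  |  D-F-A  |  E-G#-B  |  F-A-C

A-C-E: root A is the tonic; minor triad there is i.
D-F-A: minor triad on D = scale degree 4 → iv.
E-G#-B: major triad on E = scale degree 5 → V.
F-A-C: major triad on F = scale degree 6 → VI.

i - iv - V - VI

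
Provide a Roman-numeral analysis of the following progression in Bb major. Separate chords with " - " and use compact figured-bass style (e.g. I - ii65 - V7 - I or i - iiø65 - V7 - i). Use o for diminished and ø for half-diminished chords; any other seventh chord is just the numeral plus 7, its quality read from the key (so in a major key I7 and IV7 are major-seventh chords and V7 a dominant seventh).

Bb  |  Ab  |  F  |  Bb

I - bVII - V - I

Bb: major triad on Bb = scale degree 1 → I.
Ab is non-diatonic — bVII, a mixture chord from Bb minor.
F has root F, degree 5 in Bb major, so V.
Bb: major triad on Bb = scale degree 1 → I.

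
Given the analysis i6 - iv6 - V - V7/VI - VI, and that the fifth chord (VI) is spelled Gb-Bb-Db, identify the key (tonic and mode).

Bb minor

VI is given as Gb-Bb-Db — a major triad with root Gb.
If Gb is scale degree 6 and the mode makes that degree carry a major triad, the tonic is Bb and the mode is minor.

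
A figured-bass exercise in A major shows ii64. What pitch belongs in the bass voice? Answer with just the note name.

F#

ii in A major has root B; the chord is B-D-F#.
The figure 64 means second inversion — the fifth is in the bass.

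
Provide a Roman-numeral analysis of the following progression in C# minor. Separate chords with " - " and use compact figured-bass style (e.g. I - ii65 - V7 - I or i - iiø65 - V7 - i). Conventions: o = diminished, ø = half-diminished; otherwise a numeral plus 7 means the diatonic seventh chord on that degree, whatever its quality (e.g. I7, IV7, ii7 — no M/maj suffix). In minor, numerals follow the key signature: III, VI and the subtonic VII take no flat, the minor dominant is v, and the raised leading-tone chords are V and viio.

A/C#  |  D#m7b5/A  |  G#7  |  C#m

A/C#: major triad on A = scale degree 6 → VI6.
D#m7b5/A has root D#, degree 2 in C# minor, so iiø43.
G#7: dominant seventh chord on G# = scale degree 5 → V7.
C#m has root C#, degree 1 in C# minor, so i.

VI6 - iiø43 - V7 - i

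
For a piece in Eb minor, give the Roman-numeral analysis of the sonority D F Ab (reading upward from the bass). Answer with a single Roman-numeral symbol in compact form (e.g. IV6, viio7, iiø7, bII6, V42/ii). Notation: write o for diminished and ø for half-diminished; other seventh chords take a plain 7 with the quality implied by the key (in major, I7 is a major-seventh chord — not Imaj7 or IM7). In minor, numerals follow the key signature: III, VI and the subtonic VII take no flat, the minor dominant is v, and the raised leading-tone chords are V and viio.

viio

The pitches D-F-Ab form a diminished triad rooted on D.
In Eb minor, D is the leading tone; the diatonic diminished triad there is viio.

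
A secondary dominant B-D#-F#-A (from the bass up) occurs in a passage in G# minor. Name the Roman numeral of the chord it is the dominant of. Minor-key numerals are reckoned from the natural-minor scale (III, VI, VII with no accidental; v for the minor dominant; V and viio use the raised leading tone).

VI

The chord is a dominant seventh chord on B.
A dominant resolves down a perfect fifth: B → E. In G# minor, E is scale degree 6, i.e. VI.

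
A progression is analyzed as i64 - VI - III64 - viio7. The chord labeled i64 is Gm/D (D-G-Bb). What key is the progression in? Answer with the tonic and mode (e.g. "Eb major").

i64 is given as D-G-Bb — a minor triad with root G.
If G is scale degree 1 and the mode makes that degree carry a minor triad, the tonic is G and the mode is minor.

G minor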